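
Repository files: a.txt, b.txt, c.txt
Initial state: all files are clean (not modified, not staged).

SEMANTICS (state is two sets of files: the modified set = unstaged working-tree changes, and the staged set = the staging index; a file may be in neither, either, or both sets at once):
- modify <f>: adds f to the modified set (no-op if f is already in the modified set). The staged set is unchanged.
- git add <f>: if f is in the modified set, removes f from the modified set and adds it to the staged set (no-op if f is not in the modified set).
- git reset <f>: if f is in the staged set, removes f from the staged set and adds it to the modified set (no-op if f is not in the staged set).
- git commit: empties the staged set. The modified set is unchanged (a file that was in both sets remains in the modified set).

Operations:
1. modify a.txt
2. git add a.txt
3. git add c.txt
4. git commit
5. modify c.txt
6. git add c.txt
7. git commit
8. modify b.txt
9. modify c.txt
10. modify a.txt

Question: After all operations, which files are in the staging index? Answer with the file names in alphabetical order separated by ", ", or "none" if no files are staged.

After op 1 (modify a.txt): modified={a.txt} staged={none}
After op 2 (git add a.txt): modified={none} staged={a.txt}
After op 3 (git add c.txt): modified={none} staged={a.txt}
After op 4 (git commit): modified={none} staged={none}
After op 5 (modify c.txt): modified={c.txt} staged={none}
After op 6 (git add c.txt): modified={none} staged={c.txt}
After op 7 (git commit): modified={none} staged={none}
After op 8 (modify b.txt): modified={b.txt} staged={none}
After op 9 (modify c.txt): modified={b.txt, c.txt} staged={none}
After op 10 (modify a.txt): modified={a.txt, b.txt, c.txt} staged={none}

Answer: none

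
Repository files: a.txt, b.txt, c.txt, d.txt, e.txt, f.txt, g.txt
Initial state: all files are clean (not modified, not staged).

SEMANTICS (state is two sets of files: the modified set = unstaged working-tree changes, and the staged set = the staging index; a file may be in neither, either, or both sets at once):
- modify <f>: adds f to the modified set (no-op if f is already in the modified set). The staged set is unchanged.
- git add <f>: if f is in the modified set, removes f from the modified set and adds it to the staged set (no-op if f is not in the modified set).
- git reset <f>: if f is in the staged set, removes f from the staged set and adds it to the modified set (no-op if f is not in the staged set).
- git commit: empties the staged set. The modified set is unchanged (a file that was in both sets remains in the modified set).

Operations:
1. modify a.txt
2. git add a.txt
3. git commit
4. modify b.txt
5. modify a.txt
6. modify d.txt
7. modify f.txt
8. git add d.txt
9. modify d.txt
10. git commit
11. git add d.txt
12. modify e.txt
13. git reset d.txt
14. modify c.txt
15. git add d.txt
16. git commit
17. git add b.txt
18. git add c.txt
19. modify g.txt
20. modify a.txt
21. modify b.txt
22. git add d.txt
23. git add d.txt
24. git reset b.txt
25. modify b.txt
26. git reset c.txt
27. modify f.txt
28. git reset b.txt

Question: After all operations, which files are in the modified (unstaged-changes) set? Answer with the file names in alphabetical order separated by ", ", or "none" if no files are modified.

After op 1 (modify a.txt): modified={a.txt} staged={none}
After op 2 (git add a.txt): modified={none} staged={a.txt}
After op 3 (git commit): modified={none} staged={none}
After op 4 (modify b.txt): modified={b.txt} staged={none}
After op 5 (modify a.txt): modified={a.txt, b.txt} staged={none}
After op 6 (modify d.txt): modified={a.txt, b.txt, d.txt} staged={none}
After op 7 (modify f.txt): modified={a.txt, b.txt, d.txt, f.txt} staged={none}
After op 8 (git add d.txt): modified={a.txt, b.txt, f.txt} staged={d.txt}
After op 9 (modify d.txt): modified={a.txt, b.txt, d.txt, f.txt} staged={d.txt}
After op 10 (git commit): modified={a.txt, b.txt, d.txt, f.txt} staged={none}
After op 11 (git add d.txt): modified={a.txt, b.txt, f.txt} staged={d.txt}
After op 12 (modify e.txt): modified={a.txt, b.txt, e.txt, f.txt} staged={d.txt}
After op 13 (git reset d.txt): modified={a.txt, b.txt, d.txt, e.txt, f.txt} staged={none}
After op 14 (modify c.txt): modified={a.txt, b.txt, c.txt, d.txt, e.txt, f.txt} staged={none}
After op 15 (git add d.txt): modified={a.txt, b.txt, c.txt, e.txt, f.txt} staged={d.txt}
After op 16 (git commit): modified={a.txt, b.txt, c.txt, e.txt, f.txt} staged={none}
After op 17 (git add b.txt): modified={a.txt, c.txt, e.txt, f.txt} staged={b.txt}
After op 18 (git add c.txt): modified={a.txt, e.txt, f.txt} staged={b.txt, c.txt}
After op 19 (modify g.txt): modified={a.txt, e.txt, f.txt, g.txt} staged={b.txt, c.txt}
After op 20 (modify a.txt): modified={a.txt, e.txt, f.txt, g.txt} staged={b.txt, c.txt}
After op 21 (modify b.txt): modified={a.txt, b.txt, e.txt, f.txt, g.txt} staged={b.txt, c.txt}
After op 22 (git add d.txt): modified={a.txt, b.txt, e.txt, f.txt, g.txt} staged={b.txt, c.txt}
After op 23 (git add d.txt): modified={a.txt, b.txt, e.txt, f.txt, g.txt} staged={b.txt, c.txt}
After op 24 (git reset b.txt): modified={a.txt, b.txt, e.txt, f.txt, g.txt} staged={c.txt}
After op 25 (modify b.txt): modified={a.txt, b.txt, e.txt, f.txt, g.txt} staged={c.txt}
After op 26 (git reset c.txt): modified={a.txt, b.txt, c.txt, e.txt, f.txt, g.txt} staged={none}
After op 27 (modify f.txt): modified={a.txt, b.txt, c.txt, e.txt, f.txt, g.txt} staged={none}
After op 28 (git reset b.txt): modified={a.txt, b.txt, c.txt, e.txt, f.txt, g.txt} staged={none}

Answer: a.txt, b.txt, c.txt, e.txt, f.txt, g.txt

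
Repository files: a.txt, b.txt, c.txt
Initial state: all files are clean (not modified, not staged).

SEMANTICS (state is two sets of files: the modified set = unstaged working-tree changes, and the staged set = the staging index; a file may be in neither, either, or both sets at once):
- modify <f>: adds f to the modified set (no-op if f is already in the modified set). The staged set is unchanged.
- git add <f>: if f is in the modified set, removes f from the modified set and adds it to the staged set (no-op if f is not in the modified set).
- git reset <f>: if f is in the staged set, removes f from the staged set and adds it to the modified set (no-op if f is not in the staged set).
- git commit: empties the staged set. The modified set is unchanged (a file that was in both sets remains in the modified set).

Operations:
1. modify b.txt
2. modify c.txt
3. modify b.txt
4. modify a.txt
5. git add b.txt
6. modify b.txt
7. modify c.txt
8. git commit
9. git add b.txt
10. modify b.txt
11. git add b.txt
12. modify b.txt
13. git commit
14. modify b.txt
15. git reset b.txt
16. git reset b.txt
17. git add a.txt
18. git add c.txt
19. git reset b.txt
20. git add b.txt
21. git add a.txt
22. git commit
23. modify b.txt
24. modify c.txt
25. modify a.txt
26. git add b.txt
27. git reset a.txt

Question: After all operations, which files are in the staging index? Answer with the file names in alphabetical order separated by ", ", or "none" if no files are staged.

After op 1 (modify b.txt): modified={b.txt} staged={none}
After op 2 (modify c.txt): modified={b.txt, c.txt} staged={none}
After op 3 (modify b.txt): modified={b.txt, c.txt} staged={none}
After op 4 (modify a.txt): modified={a.txt, b.txt, c.txt} staged={none}
After op 5 (git add b.txt): modified={a.txt, c.txt} staged={b.txt}
After op 6 (modify b.txt): modified={a.txt, b.txt, c.txt} staged={b.txt}
After op 7 (modify c.txt): modified={a.txt, b.txt, c.txt} staged={b.txt}
After op 8 (git commit): modified={a.txt, b.txt, c.txt} staged={none}
After op 9 (git add b.txt): modified={a.txt, c.txt} staged={b.txt}
After op 10 (modify b.txt): modified={a.txt, b.txt, c.txt} staged={b.txt}
After op 11 (git add b.txt): modified={a.txt, c.txt} staged={b.txt}
After op 12 (modify b.txt): modified={a.txt, b.txt, c.txt} staged={b.txt}
After op 13 (git commit): modified={a.txt, b.txt, c.txt} staged={none}
After op 14 (modify b.txt): modified={a.txt, b.txt, c.txt} staged={none}
After op 15 (git reset b.txt): modified={a.txt, b.txt, c.txt} staged={none}
After op 16 (git reset b.txt): modified={a.txt, b.txt, c.txt} staged={none}
After op 17 (git add a.txt): modified={b.txt, c.txt} staged={a.txt}
After op 18 (git add c.txt): modified={b.txt} staged={a.txt, c.txt}
After op 19 (git reset b.txt): modified={b.txt} staged={a.txt, c.txt}
After op 20 (git add b.txt): modified={none} staged={a.txt, b.txt, c.txt}
After op 21 (git add a.txt): modified={none} staged={a.txt, b.txt, c.txt}
After op 22 (git commit): modified={none} staged={none}
After op 23 (modify b.txt): modified={b.txt} staged={none}
After op 24 (modify c.txt): modified={b.txt, c.txt} staged={none}
After op 25 (modify a.txt): modified={a.txt, b.txt, c.txt} staged={none}
After op 26 (git add b.txt): modified={a.txt, c.txt} staged={b.txt}
After op 27 (git reset a.txt): modified={a.txt, c.txt} staged={b.txt}

Answer: b.txt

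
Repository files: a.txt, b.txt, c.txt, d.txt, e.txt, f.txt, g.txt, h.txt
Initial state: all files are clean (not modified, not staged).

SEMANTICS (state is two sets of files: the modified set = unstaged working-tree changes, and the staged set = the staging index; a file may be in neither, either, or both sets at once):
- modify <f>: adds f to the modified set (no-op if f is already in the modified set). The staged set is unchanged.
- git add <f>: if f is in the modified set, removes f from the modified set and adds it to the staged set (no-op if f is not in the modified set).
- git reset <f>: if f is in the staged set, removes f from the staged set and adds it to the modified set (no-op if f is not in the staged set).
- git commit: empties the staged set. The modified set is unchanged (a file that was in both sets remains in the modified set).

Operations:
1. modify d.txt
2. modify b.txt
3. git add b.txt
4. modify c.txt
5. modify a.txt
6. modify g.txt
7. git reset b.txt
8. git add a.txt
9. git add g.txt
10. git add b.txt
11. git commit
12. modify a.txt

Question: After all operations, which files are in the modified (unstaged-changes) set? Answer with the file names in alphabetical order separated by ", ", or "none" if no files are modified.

After op 1 (modify d.txt): modified={d.txt} staged={none}
After op 2 (modify b.txt): modified={b.txt, d.txt} staged={none}
After op 3 (git add b.txt): modified={d.txt} staged={b.txt}
After op 4 (modify c.txt): modified={c.txt, d.txt} staged={b.txt}
After op 5 (modify a.txt): modified={a.txt, c.txt, d.txt} staged={b.txt}
After op 6 (modify g.txt): modified={a.txt, c.txt, d.txt, g.txt} staged={b.txt}
After op 7 (git reset b.txt): modified={a.txt, b.txt, c.txt, d.txt, g.txt} staged={none}
After op 8 (git add a.txt): modified={b.txt, c.txt, d.txt, g.txt} staged={a.txt}
After op 9 (git add g.txt): modified={b.txt, c.txt, d.txt} staged={a.txt, g.txt}
After op 10 (git add b.txt): modified={c.txt, d.txt} staged={a.txt, b.txt, g.txt}
After op 11 (git commit): modified={c.txt, d.txt} staged={none}
After op 12 (modify a.txt): modified={a.txt, c.txt, d.txt} staged={none}

Answer: a.txt, c.txt, d.txt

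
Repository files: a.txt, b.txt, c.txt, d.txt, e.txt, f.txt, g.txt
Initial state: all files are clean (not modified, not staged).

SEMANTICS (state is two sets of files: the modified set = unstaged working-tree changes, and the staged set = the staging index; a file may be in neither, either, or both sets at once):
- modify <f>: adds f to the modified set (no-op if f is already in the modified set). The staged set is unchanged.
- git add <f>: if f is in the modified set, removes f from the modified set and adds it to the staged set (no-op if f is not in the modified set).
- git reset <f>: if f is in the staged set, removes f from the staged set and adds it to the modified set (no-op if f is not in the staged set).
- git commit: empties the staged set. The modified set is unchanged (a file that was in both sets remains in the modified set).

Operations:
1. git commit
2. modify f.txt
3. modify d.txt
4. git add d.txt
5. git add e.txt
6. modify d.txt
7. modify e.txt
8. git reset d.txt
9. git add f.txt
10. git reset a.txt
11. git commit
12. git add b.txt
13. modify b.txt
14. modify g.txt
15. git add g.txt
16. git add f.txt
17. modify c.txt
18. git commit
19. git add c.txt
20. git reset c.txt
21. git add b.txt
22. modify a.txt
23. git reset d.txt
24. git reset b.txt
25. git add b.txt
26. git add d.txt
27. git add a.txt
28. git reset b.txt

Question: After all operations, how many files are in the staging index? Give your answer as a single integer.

Answer: 2

Derivation:
After op 1 (git commit): modified={none} staged={none}
After op 2 (modify f.txt): modified={f.txt} staged={none}
After op 3 (modify d.txt): modified={d.txt, f.txt} staged={none}
After op 4 (git add d.txt): modified={f.txt} staged={d.txt}
After op 5 (git add e.txt): modified={f.txt} staged={d.txt}
After op 6 (modify d.txt): modified={d.txt, f.txt} staged={d.txt}
After op 7 (modify e.txt): modified={d.txt, e.txt, f.txt} staged={d.txt}
After op 8 (git reset d.txt): modified={d.txt, e.txt, f.txt} staged={none}
After op 9 (git add f.txt): modified={d.txt, e.txt} staged={f.txt}
After op 10 (git reset a.txt): modified={d.txt, e.txt} staged={f.txt}
After op 11 (git commit): modified={d.txt, e.txt} staged={none}
After op 12 (git add b.txt): modified={d.txt, e.txt} staged={none}
After op 13 (modify b.txt): modified={b.txt, d.txt, e.txt} staged={none}
After op 14 (modify g.txt): modified={b.txt, d.txt, e.txt, g.txt} staged={none}
After op 15 (git add g.txt): modified={b.txt, d.txt, e.txt} staged={g.txt}
After op 16 (git add f.txt): modified={b.txt, d.txt, e.txt} staged={g.txt}
After op 17 (modify c.txt): modified={b.txt, c.txt, d.txt, e.txt} staged={g.txt}
After op 18 (git commit): modified={b.txt, c.txt, d.txt, e.txt} staged={none}
After op 19 (git add c.txt): modified={b.txt, d.txt, e.txt} staged={c.txt}
After op 20 (git reset c.txt): modified={b.txt, c.txt, d.txt, e.txt} staged={none}
After op 21 (git add b.txt): modified={c.txt, d.txt, e.txt} staged={b.txt}
After op 22 (modify a.txt): modified={a.txt, c.txt, d.txt, e.txt} staged={b.txt}
After op 23 (git reset d.txt): modified={a.txt, c.txt, d.txt, e.txt} staged={b.txt}
After op 24 (git reset b.txt): modified={a.txt, b.txt, c.txt, d.txt, e.txt} staged={none}
After op 25 (git add b.txt): modified={a.txt, c.txt, d.txt, e.txt} staged={b.txt}
After op 26 (git add d.txt): modified={a.txt, c.txt, e.txt} staged={b.txt, d.txt}
After op 27 (git add a.txt): modified={c.txt, e.txt} staged={a.txt, b.txt, d.txt}
After op 28 (git reset b.txt): modified={b.txt, c.txt, e.txt} staged={a.txt, d.txt}
Final staged set: {a.txt, d.txt} -> count=2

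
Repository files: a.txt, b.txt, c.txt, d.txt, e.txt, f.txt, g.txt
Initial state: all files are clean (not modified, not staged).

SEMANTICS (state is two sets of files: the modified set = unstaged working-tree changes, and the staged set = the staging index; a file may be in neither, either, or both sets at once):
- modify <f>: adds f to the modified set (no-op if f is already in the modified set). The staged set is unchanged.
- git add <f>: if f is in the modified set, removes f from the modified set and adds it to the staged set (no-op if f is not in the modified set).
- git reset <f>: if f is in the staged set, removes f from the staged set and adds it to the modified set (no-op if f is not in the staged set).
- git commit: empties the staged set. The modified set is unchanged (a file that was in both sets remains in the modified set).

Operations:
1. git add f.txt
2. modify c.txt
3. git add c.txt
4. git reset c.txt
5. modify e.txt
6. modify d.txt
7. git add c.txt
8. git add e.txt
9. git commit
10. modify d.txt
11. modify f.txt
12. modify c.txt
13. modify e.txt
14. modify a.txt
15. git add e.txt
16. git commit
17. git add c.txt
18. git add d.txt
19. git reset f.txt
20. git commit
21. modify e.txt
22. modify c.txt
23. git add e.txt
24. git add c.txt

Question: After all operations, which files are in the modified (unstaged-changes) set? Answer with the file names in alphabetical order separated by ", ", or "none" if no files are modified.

After op 1 (git add f.txt): modified={none} staged={none}
After op 2 (modify c.txt): modified={c.txt} staged={none}
After op 3 (git add c.txt): modified={none} staged={c.txt}
After op 4 (git reset c.txt): modified={c.txt} staged={none}
After op 5 (modify e.txt): modified={c.txt, e.txt} staged={none}
After op 6 (modify d.txt): modified={c.txt, d.txt, e.txt} staged={none}
After op 7 (git add c.txt): modified={d.txt, e.txt} staged={c.txt}
After op 8 (git add e.txt): modified={d.txt} staged={c.txt, e.txt}
After op 9 (git commit): modified={d.txt} staged={none}
After op 10 (modify d.txt): modified={d.txt} staged={none}
After op 11 (modify f.txt): modified={d.txt, f.txt} staged={none}
After op 12 (modify c.txt): modified={c.txt, d.txt, f.txt} staged={none}
After op 13 (modify e.txt): modified={c.txt, d.txt, e.txt, f.txt} staged={none}
After op 14 (modify a.txt): modified={a.txt, c.txt, d.txt, e.txt, f.txt} staged={none}
After op 15 (git add e.txt): modified={a.txt, c.txt, d.txt, f.txt} staged={e.txt}
After op 16 (git commit): modified={a.txt, c.txt, d.txt, f.txt} staged={none}
After op 17 (git add c.txt): modified={a.txt, d.txt, f.txt} staged={c.txt}
After op 18 (git add d.txt): modified={a.txt, f.txt} staged={c.txt, d.txt}
After op 19 (git reset f.txt): modified={a.txt, f.txt} staged={c.txt, d.txt}
After op 20 (git commit): modified={a.txt, f.txt} staged={none}
After op 21 (modify e.txt): modified={a.txt, e.txt, f.txt} staged={none}
After op 22 (modify c.txt): modified={a.txt, c.txt, e.txt, f.txt} staged={none}
After op 23 (git add e.txt): modified={a.txt, c.txt, f.txt} staged={e.txt}
After op 24 (git add c.txt): modified={a.txt, f.txt} staged={c.txt, e.txt}

Answer: a.txt, f.txt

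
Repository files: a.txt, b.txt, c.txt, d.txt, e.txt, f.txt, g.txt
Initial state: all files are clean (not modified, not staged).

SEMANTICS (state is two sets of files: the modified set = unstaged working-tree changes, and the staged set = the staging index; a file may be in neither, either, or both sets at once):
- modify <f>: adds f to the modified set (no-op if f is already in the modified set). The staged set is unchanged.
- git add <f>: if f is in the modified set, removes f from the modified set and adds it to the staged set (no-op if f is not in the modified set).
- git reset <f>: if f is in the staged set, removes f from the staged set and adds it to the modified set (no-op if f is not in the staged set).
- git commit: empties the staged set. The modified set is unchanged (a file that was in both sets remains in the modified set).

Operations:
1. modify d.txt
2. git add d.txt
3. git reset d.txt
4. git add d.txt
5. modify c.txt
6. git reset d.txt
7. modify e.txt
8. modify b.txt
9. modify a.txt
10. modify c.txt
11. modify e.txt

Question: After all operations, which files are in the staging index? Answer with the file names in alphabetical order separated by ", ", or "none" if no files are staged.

After op 1 (modify d.txt): modified={d.txt} staged={none}
After op 2 (git add d.txt): modified={none} staged={d.txt}
After op 3 (git reset d.txt): modified={d.txt} staged={none}
After op 4 (git add d.txt): modified={none} staged={d.txt}
After op 5 (modify c.txt): modified={c.txt} staged={d.txt}
After op 6 (git reset d.txt): modified={c.txt, d.txt} staged={none}
After op 7 (modify e.txt): modified={c.txt, d.txt, e.txt} staged={none}
After op 8 (modify b.txt): modified={b.txt, c.txt, d.txt, e.txt} staged={none}
After op 9 (modify a.txt): modified={a.txt, b.txt, c.txt, d.txt, e.txt} staged={none}
After op 10 (modify c.txt): modified={a.txt, b.txt, c.txt, d.txt, e.txt} staged={none}
After op 11 (modify e.txt): modified={a.txt, b.txt, c.txt, d.txt, e.txt} staged={none}

Answer: none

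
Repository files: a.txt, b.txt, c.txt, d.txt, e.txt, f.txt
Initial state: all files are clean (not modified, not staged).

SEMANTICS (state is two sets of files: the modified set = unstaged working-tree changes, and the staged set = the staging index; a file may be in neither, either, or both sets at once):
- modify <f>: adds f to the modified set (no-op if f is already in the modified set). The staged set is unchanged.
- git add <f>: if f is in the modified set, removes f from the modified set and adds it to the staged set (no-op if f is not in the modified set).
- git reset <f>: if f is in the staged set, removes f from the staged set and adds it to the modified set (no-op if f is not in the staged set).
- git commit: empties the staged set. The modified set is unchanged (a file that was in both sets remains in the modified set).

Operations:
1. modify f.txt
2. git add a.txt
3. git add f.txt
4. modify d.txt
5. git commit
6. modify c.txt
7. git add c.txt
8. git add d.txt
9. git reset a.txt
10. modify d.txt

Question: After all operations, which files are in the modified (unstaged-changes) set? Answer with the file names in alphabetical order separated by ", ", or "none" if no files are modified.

Answer: d.txt

Derivation:
After op 1 (modify f.txt): modified={f.txt} staged={none}
After op 2 (git add a.txt): modified={f.txt} staged={none}
After op 3 (git add f.txt): modified={none} staged={f.txt}
After op 4 (modify d.txt): modified={d.txt} staged={f.txt}
After op 5 (git commit): modified={d.txt} staged={none}
After op 6 (modify c.txt): modified={c.txt, d.txt} staged={none}
After op 7 (git add c.txt): modified={d.txt} staged={c.txt}
After op 8 (git add d.txt): modified={none} staged={c.txt, d.txt}
After op 9 (git reset a.txt): modified={none} staged={c.txt, d.txt}
After op 10 (modify d.txt): modified={d.txt} staged={c.txt, d.txt}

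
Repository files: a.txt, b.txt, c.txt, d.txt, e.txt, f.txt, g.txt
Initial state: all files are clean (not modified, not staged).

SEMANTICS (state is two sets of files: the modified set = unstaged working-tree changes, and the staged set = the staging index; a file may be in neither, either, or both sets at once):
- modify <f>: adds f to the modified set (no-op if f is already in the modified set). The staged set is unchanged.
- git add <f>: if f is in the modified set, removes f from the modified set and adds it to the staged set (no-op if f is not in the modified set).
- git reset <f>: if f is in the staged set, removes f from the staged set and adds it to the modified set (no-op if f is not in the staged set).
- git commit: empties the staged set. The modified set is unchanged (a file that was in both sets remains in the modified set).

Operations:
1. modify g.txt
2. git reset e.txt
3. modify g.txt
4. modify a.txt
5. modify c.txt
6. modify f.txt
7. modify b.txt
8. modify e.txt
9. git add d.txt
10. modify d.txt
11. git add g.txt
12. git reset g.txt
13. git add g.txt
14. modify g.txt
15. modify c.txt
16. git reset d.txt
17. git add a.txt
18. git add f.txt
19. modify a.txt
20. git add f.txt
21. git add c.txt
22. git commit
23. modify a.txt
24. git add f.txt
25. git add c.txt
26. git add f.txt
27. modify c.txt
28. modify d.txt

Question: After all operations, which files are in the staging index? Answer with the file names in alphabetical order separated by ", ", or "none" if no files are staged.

After op 1 (modify g.txt): modified={g.txt} staged={none}
After op 2 (git reset e.txt): modified={g.txt} staged={none}
After op 3 (modify g.txt): modified={g.txt} staged={none}
After op 4 (modify a.txt): modified={a.txt, g.txt} staged={none}
After op 5 (modify c.txt): modified={a.txt, c.txt, g.txt} staged={none}
After op 6 (modify f.txt): modified={a.txt, c.txt, f.txt, g.txt} staged={none}
After op 7 (modify b.txt): modified={a.txt, b.txt, c.txt, f.txt, g.txt} staged={none}
After op 8 (modify e.txt): modified={a.txt, b.txt, c.txt, e.txt, f.txt, g.txt} staged={none}
After op 9 (git add d.txt): modified={a.txt, b.txt, c.txt, e.txt, f.txt, g.txt} staged={none}
After op 10 (modify d.txt): modified={a.txt, b.txt, c.txt, d.txt, e.txt, f.txt, g.txt} staged={none}
After op 11 (git add g.txt): modified={a.txt, b.txt, c.txt, d.txt, e.txt, f.txt} staged={g.txt}
After op 12 (git reset g.txt): modified={a.txt, b.txt, c.txt, d.txt, e.txt, f.txt, g.txt} staged={none}
After op 13 (git add g.txt): modified={a.txt, b.txt, c.txt, d.txt, e.txt, f.txt} staged={g.txt}
After op 14 (modify g.txt): modified={a.txt, b.txt, c.txt, d.txt, e.txt, f.txt, g.txt} staged={g.txt}
After op 15 (modify c.txt): modified={a.txt, b.txt, c.txt, d.txt, e.txt, f.txt, g.txt} staged={g.txt}
After op 16 (git reset d.txt): modified={a.txt, b.txt, c.txt, d.txt, e.txt, f.txt, g.txt} staged={g.txt}
After op 17 (git add a.txt): modified={b.txt, c.txt, d.txt, e.txt, f.txt, g.txt} staged={a.txt, g.txt}
After op 18 (git add f.txt): modified={b.txt, c.txt, d.txt, e.txt, g.txt} staged={a.txt, f.txt, g.txt}
After op 19 (modify a.txt): modified={a.txt, b.txt, c.txt, d.txt, e.txt, g.txt} staged={a.txt, f.txt, g.txt}
After op 20 (git add f.txt): modified={a.txt, b.txt, c.txt, d.txt, e.txt, g.txt} staged={a.txt, f.txt, g.txt}
After op 21 (git add c.txt): modified={a.txt, b.txt, d.txt, e.txt, g.txt} staged={a.txt, c.txt, f.txt, g.txt}
After op 22 (git commit): modified={a.txt, b.txt, d.txt, e.txt, g.txt} staged={none}
After op 23 (modify a.txt): modified={a.txt, b.txt, d.txt, e.txt, g.txt} staged={none}
After op 24 (git add f.txt): modified={a.txt, b.txt, d.txt, e.txt, g.txt} staged={none}
After op 25 (git add c.txt): modified={a.txt, b.txt, d.txt, e.txt, g.txt} staged={none}
After op 26 (git add f.txt): modified={a.txt, b.txt, d.txt, e.txt, g.txt} staged={none}
After op 27 (modify c.txt): modified={a.txt, b.txt, c.txt, d.txt, e.txt, g.txt} staged={none}
After op 28 (modify d.txt): modified={a.txt, b.txt, c.txt, d.txt, e.txt, g.txt} staged={none}

Answer: none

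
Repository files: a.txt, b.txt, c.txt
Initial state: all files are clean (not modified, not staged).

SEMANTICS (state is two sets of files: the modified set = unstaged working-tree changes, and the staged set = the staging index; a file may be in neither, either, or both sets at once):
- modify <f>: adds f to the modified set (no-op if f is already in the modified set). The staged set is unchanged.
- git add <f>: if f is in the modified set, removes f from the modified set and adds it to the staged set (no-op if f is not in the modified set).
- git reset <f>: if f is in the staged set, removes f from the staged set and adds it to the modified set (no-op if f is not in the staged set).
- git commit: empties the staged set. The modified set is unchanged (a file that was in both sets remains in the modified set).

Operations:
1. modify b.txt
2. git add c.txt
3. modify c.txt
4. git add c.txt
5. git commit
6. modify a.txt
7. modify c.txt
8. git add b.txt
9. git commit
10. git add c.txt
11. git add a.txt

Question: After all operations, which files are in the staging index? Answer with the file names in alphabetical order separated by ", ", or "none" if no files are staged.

Answer: a.txt, c.txt

Derivation:
After op 1 (modify b.txt): modified={b.txt} staged={none}
After op 2 (git add c.txt): modified={b.txt} staged={none}
After op 3 (modify c.txt): modified={b.txt, c.txt} staged={none}
After op 4 (git add c.txt): modified={b.txt} staged={c.txt}
After op 5 (git commit): modified={b.txt} staged={none}
After op 6 (modify a.txt): modified={a.txt, b.txt} staged={none}
After op 7 (modify c.txt): modified={a.txt, b.txt, c.txt} staged={none}
After op 8 (git add b.txt): modified={a.txt, c.txt} staged={b.txt}
After op 9 (git commit): modified={a.txt, c.txt} staged={none}
After op 10 (git add c.txt): modified={a.txt} staged={c.txt}
After op 11 (git add a.txt): modified={none} staged={a.txt, c.txt}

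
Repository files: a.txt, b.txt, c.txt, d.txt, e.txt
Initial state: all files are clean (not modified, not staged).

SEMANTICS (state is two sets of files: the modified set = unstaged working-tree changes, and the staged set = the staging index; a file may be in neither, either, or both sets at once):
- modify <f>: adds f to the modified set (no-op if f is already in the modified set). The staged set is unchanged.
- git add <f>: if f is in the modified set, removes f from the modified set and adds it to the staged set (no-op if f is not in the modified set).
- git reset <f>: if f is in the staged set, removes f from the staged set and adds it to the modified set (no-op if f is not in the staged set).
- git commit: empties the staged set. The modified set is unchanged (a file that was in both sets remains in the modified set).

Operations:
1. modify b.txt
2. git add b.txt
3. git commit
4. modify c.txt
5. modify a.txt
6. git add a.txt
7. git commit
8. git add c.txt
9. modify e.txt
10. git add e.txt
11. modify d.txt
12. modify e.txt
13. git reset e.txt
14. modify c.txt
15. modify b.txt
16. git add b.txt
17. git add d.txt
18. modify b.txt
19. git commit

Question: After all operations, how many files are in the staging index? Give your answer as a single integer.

After op 1 (modify b.txt): modified={b.txt} staged={none}
After op 2 (git add b.txt): modified={none} staged={b.txt}
After op 3 (git commit): modified={none} staged={none}
After op 4 (modify c.txt): modified={c.txt} staged={none}
After op 5 (modify a.txt): modified={a.txt, c.txt} staged={none}
After op 6 (git add a.txt): modified={c.txt} staged={a.txt}
After op 7 (git commit): modified={c.txt} staged={none}
After op 8 (git add c.txt): modified={none} staged={c.txt}
After op 9 (modify e.txt): modified={e.txt} staged={c.txt}
After op 10 (git add e.txt): modified={none} staged={c.txt, e.txt}
After op 11 (modify d.txt): modified={d.txt} staged={c.txt, e.txt}
After op 12 (modify e.txt): modified={d.txt, e.txt} staged={c.txt, e.txt}
After op 13 (git reset e.txt): modified={d.txt, e.txt} staged={c.txt}
After op 14 (modify c.txt): modified={c.txt, d.txt, e.txt} staged={c.txt}
After op 15 (modify b.txt): modified={b.txt, c.txt, d.txt, e.txt} staged={c.txt}
After op 16 (git add b.txt): modified={c.txt, d.txt, e.txt} staged={b.txt, c.txt}
After op 17 (git add d.txt): modified={c.txt, e.txt} staged={b.txt, c.txt, d.txt}
After op 18 (modify b.txt): modified={b.txt, c.txt, e.txt} staged={b.txt, c.txt, d.txt}
After op 19 (git commit): modified={b.txt, c.txt, e.txt} staged={none}
Final staged set: {none} -> count=0

Answer: 0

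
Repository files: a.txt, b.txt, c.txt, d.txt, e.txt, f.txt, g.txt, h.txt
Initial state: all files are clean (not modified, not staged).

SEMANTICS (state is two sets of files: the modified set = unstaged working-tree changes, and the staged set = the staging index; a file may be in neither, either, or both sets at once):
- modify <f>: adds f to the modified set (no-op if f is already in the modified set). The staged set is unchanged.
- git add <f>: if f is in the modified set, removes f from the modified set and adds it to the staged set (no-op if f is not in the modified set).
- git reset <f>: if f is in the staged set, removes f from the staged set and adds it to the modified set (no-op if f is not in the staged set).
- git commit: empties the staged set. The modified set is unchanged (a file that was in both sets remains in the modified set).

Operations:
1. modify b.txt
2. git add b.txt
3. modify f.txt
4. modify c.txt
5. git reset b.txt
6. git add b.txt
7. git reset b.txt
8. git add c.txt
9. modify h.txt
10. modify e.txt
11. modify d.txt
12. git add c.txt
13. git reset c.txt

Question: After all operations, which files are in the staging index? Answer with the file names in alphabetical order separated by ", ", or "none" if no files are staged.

Answer: none

Derivation:
After op 1 (modify b.txt): modified={b.txt} staged={none}
After op 2 (git add b.txt): modified={none} staged={b.txt}
After op 3 (modify f.txt): modified={f.txt} staged={b.txt}
After op 4 (modify c.txt): modified={c.txt, f.txt} staged={b.txt}
After op 5 (git reset b.txt): modified={b.txt, c.txt, f.txt} staged={none}
After op 6 (git add b.txt): modified={c.txt, f.txt} staged={b.txt}
After op 7 (git reset b.txt): modified={b.txt, c.txt, f.txt} staged={none}
After op 8 (git add c.txt): modified={b.txt, f.txt} staged={c.txt}
After op 9 (modify h.txt): modified={b.txt, f.txt, h.txt} staged={c.txt}
After op 10 (modify e.txt): modified={b.txt, e.txt, f.txt, h.txt} staged={c.txt}
After op 11 (modify d.txt): modified={b.txt, d.txt, e.txt, f.txt, h.txt} staged={c.txt}
After op 12 (git add c.txt): modified={b.txt, d.txt, e.txt, f.txt, h.txt} staged={c.txt}
After op 13 (git reset c.txt): modified={b.txt, c.txt, d.txt, e.txt, f.txt, h.txt} staged={none}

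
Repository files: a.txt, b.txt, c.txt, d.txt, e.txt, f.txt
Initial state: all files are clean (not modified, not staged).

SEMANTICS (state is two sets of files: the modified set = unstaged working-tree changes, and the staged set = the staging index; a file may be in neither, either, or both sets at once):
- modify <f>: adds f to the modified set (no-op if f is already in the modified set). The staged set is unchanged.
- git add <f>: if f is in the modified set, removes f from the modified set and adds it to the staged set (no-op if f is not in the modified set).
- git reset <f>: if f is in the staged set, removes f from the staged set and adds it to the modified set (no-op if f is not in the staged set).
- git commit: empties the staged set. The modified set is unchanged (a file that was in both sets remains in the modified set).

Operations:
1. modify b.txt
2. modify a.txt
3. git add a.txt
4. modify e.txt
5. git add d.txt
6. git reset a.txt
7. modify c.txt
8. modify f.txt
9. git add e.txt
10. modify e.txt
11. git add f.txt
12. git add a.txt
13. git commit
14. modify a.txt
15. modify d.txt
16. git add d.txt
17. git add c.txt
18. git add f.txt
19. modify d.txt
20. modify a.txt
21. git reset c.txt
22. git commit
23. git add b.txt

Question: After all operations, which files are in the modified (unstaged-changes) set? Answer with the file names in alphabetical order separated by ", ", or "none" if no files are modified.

Answer: a.txt, c.txt, d.txt, e.txt

Derivation:
After op 1 (modify b.txt): modified={b.txt} staged={none}
After op 2 (modify a.txt): modified={a.txt, b.txt} staged={none}
After op 3 (git add a.txt): modified={b.txt} staged={a.txt}
After op 4 (modify e.txt): modified={b.txt, e.txt} staged={a.txt}
After op 5 (git add d.txt): modified={b.txt, e.txt} staged={a.txt}
After op 6 (git reset a.txt): modified={a.txt, b.txt, e.txt} staged={none}
After op 7 (modify c.txt): modified={a.txt, b.txt, c.txt, e.txt} staged={none}
After op 8 (modify f.txt): modified={a.txt, b.txt, c.txt, e.txt, f.txt} staged={none}
After op 9 (git add e.txt): modified={a.txt, b.txt, c.txt, f.txt} staged={e.txt}
After op 10 (modify e.txt): modified={a.txt, b.txt, c.txt, e.txt, f.txt} staged={e.txt}
After op 11 (git add f.txt): modified={a.txt, b.txt, c.txt, e.txt} staged={e.txt, f.txt}
After op 12 (git add a.txt): modified={b.txt, c.txt, e.txt} staged={a.txt, e.txt, f.txt}
After op 13 (git commit): modified={b.txt, c.txt, e.txt} staged={none}
After op 14 (modify a.txt): modified={a.txt, b.txt, c.txt, e.txt} staged={none}
After op 15 (modify d.txt): modified={a.txt, b.txt, c.txt, d.txt, e.txt} staged={none}
After op 16 (git add d.txt): modified={a.txt, b.txt, c.txt, e.txt} staged={d.txt}
After op 17 (git add c.txt): modified={a.txt, b.txt, e.txt} staged={c.txt, d.txt}
After op 18 (git add f.txt): modified={a.txt, b.txt, e.txt} staged={c.txt, d.txt}
After op 19 (modify d.txt): modified={a.txt, b.txt, d.txt, e.txt} staged={c.txt, d.txt}
After op 20 (modify a.txt): modified={a.txt, b.txt, d.txt, e.txt} staged={c.txt, d.txt}
After op 21 (git reset c.txt): modified={a.txt, b.txt, c.txt, d.txt, e.txt} staged={d.txt}
After op 22 (git commit): modified={a.txt, b.txt, c.txt, d.txt, e.txt} staged={none}
After op 23 (git add b.txt): modified={a.txt, c.txt, d.txt, e.txt} staged={b.txt}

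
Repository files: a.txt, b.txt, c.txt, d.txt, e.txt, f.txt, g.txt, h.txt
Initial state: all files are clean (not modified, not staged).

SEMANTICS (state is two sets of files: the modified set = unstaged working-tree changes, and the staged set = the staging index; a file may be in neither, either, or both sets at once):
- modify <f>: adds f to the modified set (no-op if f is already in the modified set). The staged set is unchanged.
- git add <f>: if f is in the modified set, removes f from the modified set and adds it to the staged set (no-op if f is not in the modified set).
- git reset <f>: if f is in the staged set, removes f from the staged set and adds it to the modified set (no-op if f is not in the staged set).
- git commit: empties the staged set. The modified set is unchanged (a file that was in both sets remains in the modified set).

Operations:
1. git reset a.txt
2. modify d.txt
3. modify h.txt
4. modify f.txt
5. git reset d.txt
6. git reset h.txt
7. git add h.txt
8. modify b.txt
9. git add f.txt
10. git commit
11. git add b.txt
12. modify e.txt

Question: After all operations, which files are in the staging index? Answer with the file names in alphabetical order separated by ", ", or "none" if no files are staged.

After op 1 (git reset a.txt): modified={none} staged={none}
After op 2 (modify d.txt): modified={d.txt} staged={none}
After op 3 (modify h.txt): modified={d.txt, h.txt} staged={none}
After op 4 (modify f.txt): modified={d.txt, f.txt, h.txt} staged={none}
After op 5 (git reset d.txt): modified={d.txt, f.txt, h.txt} staged={none}
After op 6 (git reset h.txt): modified={d.txt, f.txt, h.txt} staged={none}
After op 7 (git add h.txt): modified={d.txt, f.txt} staged={h.txt}
After op 8 (modify b.txt): modified={b.txt, d.txt, f.txt} staged={h.txt}
After op 9 (git add f.txt): modified={b.txt, d.txt} staged={f.txt, h.txt}
After op 10 (git commit): modified={b.txt, d.txt} staged={none}
After op 11 (git add b.txt): modified={d.txt} staged={b.txt}
After op 12 (modify e.txt): modified={d.txt, e.txt} staged={b.txt}

Answer: b.txt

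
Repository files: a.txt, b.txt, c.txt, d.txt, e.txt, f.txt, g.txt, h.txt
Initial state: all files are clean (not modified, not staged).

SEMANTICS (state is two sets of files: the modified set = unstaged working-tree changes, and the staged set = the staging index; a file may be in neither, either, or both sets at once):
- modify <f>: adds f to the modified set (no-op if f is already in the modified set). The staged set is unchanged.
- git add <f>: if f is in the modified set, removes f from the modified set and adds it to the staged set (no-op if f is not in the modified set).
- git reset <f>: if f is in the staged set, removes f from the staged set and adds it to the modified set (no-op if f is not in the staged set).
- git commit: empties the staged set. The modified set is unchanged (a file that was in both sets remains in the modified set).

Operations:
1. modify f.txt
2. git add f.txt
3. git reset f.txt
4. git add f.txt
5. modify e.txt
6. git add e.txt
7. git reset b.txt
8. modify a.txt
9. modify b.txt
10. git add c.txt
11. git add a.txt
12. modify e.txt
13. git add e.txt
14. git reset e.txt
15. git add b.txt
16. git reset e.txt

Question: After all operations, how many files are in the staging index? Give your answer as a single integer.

After op 1 (modify f.txt): modified={f.txt} staged={none}
After op 2 (git add f.txt): modified={none} staged={f.txt}
After op 3 (git reset f.txt): modified={f.txt} staged={none}
After op 4 (git add f.txt): modified={none} staged={f.txt}
After op 5 (modify e.txt): modified={e.txt} staged={f.txt}
After op 6 (git add e.txt): modified={none} staged={e.txt, f.txt}
After op 7 (git reset b.txt): modified={none} staged={e.txt, f.txt}
After op 8 (modify a.txt): modified={a.txt} staged={e.txt, f.txt}
After op 9 (modify b.txt): modified={a.txt, b.txt} staged={e.txt, f.txt}
After op 10 (git add c.txt): modified={a.txt, b.txt} staged={e.txt, f.txt}
After op 11 (git add a.txt): modified={b.txt} staged={a.txt, e.txt, f.txt}
After op 12 (modify e.txt): modified={b.txt, e.txt} staged={a.txt, e.txt, f.txt}
After op 13 (git add e.txt): modified={b.txt} staged={a.txt, e.txt, f.txt}
After op 14 (git reset e.txt): modified={b.txt, e.txt} staged={a.txt, f.txt}
After op 15 (git add b.txt): modified={e.txt} staged={a.txt, b.txt, f.txt}
After op 16 (git reset e.txt): modified={e.txt} staged={a.txt, b.txt, f.txt}
Final staged set: {a.txt, b.txt, f.txt} -> count=3

Answer: 3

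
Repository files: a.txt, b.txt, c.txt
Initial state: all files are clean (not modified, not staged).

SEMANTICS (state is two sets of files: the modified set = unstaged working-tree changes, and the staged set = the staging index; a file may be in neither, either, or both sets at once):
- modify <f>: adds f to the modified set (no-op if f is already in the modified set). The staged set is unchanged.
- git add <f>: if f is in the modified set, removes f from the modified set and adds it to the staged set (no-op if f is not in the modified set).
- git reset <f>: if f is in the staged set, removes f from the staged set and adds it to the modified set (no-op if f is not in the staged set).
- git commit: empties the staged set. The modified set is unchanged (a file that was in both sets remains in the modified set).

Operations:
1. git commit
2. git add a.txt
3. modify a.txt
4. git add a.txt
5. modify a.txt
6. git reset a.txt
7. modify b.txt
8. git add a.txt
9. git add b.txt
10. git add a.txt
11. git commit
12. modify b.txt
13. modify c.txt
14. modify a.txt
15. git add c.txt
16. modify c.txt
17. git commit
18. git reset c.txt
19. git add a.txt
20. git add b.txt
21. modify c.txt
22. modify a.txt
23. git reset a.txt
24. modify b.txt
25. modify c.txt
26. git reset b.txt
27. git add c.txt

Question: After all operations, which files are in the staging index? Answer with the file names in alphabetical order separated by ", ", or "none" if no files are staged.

Answer: c.txt

Derivation:
After op 1 (git commit): modified={none} staged={none}
After op 2 (git add a.txt): modified={none} staged={none}
After op 3 (modify a.txt): modified={a.txt} staged={none}
After op 4 (git add a.txt): modified={none} staged={a.txt}
After op 5 (modify a.txt): modified={a.txt} staged={a.txt}
After op 6 (git reset a.txt): modified={a.txt} staged={none}
After op 7 (modify b.txt): modified={a.txt, b.txt} staged={none}
After op 8 (git add a.txt): modified={b.txt} staged={a.txt}
After op 9 (git add b.txt): modified={none} staged={a.txt, b.txt}
After op 10 (git add a.txt): modified={none} staged={a.txt, b.txt}
After op 11 (git commit): modified={none} staged={none}
After op 12 (modify b.txt): modified={b.txt} staged={none}
After op 13 (modify c.txt): modified={b.txt, c.txt} staged={none}
After op 14 (modify a.txt): modified={a.txt, b.txt, c.txt} staged={none}
After op 15 (git add c.txt): modified={a.txt, b.txt} staged={c.txt}
After op 16 (modify c.txt): modified={a.txt, b.txt, c.txt} staged={c.txt}
After op 17 (git commit): modified={a.txt, b.txt, c.txt} staged={none}
After op 18 (git reset c.txt): modified={a.txt, b.txt, c.txt} staged={none}
After op 19 (git add a.txt): modified={b.txt, c.txt} staged={a.txt}
After op 20 (git add b.txt): modified={c.txt} staged={a.txt, b.txt}
After op 21 (modify c.txt): modified={c.txt} staged={a.txt, b.txt}
After op 22 (modify a.txt): modified={a.txt, c.txt} staged={a.txt, b.txt}
After op 23 (git reset a.txt): modified={a.txt, c.txt} staged={b.txt}
After op 24 (modify b.txt): modified={a.txt, b.txt, c.txt} staged={b.txt}
After op 25 (modify c.txt): modified={a.txt, b.txt, c.txt} staged={b.txt}
After op 26 (git reset b.txt): modified={a.txt, b.txt, c.txt} staged={none}
After op 27 (git add c.txt): modified={a.txt, b.txt} staged={c.txt}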